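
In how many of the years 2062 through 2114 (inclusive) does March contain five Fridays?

22

March has 31 days; it has five Fridays when Friday falls among the first (month-length − 28) days — i.e. when March 1 is one of Friday/Thursday/Wednesday.
March 1 by year: 2062:Wed✓ 2063:Thu✓ 2064:Sat 2065:Sun 2066:Mon 2067:Tue 2068:Thu✓ 2069:Fri✓ 2070:Sat 2071:Sun 2072:Tue 2073:Wed✓ 2074:Thu✓ 2075:Fri✓ 2076:Sun …(23 more)… 2100:Mon 2101:Tue 2102:Wed✓ 2103:Thu✓ 2104:Sat 2105:Sun 2106:Mon 2107:Tue 2108:Thu✓ 2109:Fri✓ 2110:Sat 2111:Sun 2112:Tue 2113:Wed✓ 2114:Thu✓
Years with five Fridays: 2062, 2063, 2068, 2069, 2073, 2074, 2075, 2079, 2080, 2084, 2085, 2086, 2090, 2091, 2096, 2097, 2102, 2103, 2108, 2109, 2113, 2114 → 22.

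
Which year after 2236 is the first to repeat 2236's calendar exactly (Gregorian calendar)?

Two years share a calendar iff Jan 1 falls on the same weekday and both are leap or both are common. 2236: Jan 1 is Friday, leap year.
2237: Jan 1 Sunday, common
2238: Jan 1 Monday, common
2239: Jan 1 Tuesday, common
2240: Jan 1 Wednesday, leap
2241: Jan 1 Friday, common
2242: Jan 1 Saturday, common
2243: Jan 1 Sunday, common
2244: Jan 1 Monday, leap
2245: Jan 1 Wednesday, common
2246: Jan 1 Thursday, common
2247: Jan 1 Friday, common
2248: Jan 1 Saturday, leap
2249: Jan 1 Monday, common
2250: Jan 1 Tuesday, common
2251: Jan 1 Wednesday, common
2252: Jan 1 Thursday, leap
2253: Jan 1 Saturday, common
2254: Jan 1 Sunday, common
2255: Jan 1 Monday, common
2256: Jan 1 Tuesday, leap
2257: Jan 1 Thursday, common
2258: Jan 1 Friday, common
2259: Jan 1 Saturday, common
2260: Jan 1 Sunday, leap
2261: Jan 1 Tuesday, common
2262: Jan 1 Wednesday, common
2263: Jan 1 Thursday, common
2264: Jan 1 Friday, leap
2264 matches on both conditions.

2264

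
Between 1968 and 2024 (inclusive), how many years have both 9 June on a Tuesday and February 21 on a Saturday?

Check each year's weekday for 9 June and February 21:
  1968: Sun/Wed  1969: Mon/Fri  1970: Tue/Sat ✓  1971: Wed/Sun  1972: Fri/Mon  1973: Sat/Wed  1974: Sun/Thu  1975: Mon/Fri  1976: Wed/Sat  1977: Thu/Mon  1978: Fri/Tue  1979: Sat/Wed  1980: Mon/Thu  1981: Tue/Sat ✓  …(29 more)…  2011: Thu/Mon  2012: Sat/Tue  2013: Sun/Thu  2014: Mon/Fri  2015: Tue/Sat ✓  2016: Thu/Sun  2017: Fri/Tue  2018: Sat/Wed  2019: Sun/Thu  2020: Tue/Fri  2021: Wed/Sun  2022: Thu/Mon  2023: Fri/Tue  2024: Sun/Wed
Both conditions hold in: 1970, 1981, 1987, 1998, 2009, 2015 — 6.

6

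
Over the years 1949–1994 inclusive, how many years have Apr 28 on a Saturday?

7

Track Apr 28's weekday year by year (advancing +1, or +2 across a Feb 29):
  1949: Thu  1950: Fri (+1)  1951: Sat (+1) ✓  1952: Mon (+2)  1953: Tue (+1)
  1954: Wed (+1)  1955: Thu (+1)  1956: Sat (+2) ✓  1957: Sun (+1)  1958: Mon (+1)
  1959: Tue (+1)  1960: Thu (+2)  1961: Fri (+1)  1962: Sat (+1) ✓  … (18 more years) …
  1981: Tue (+1)  1982: Wed (+1)  1983: Thu (+1)  1984: Sat (+2) ✓  1985: Sun (+1)
  1986: Mon (+1)  1987: Tue (+1)  1988: Thu (+2)  1989: Fri (+1)  1990: Sat (+1) ✓
  1991: Sun (+1)  1992: Tue (+2)  1993: Wed (+1)  1994: Thu (+1)
Saturday years: 1951, 1956, 1962, 1973, 1979, 1984, 1990 — 7 in total.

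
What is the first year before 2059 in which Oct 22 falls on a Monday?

2057

From one year to the next, a fixed date's weekday advances by 1, or by 2 when a Feb 29 lies between the two dates.
2059: October 22 is Wednesday.
2058: Tuesday (−1)
2057: Monday (−1)
Oct 22 falls on a Monday in 2057.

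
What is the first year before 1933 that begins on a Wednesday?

Jan 1 advances by 2 weekdays after a leap year and by 1 after a common year.
1933: Jan 1 is Sunday.
1932: Friday (leap)
1931: Thursday
1930: Wednesday
1930 begins on a Wednesday

1930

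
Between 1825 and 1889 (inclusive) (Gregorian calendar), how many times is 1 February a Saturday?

Track 1 February's weekday year by year (advancing +1, or +2 across a Feb 29):
  1825: Tue  1826: Wed (+1)  1827: Thu (+1)  1828: Fri (+1)  1829: Sun (+2)
  1830: Mon (+1)  1831: Tue (+1)  1832: Wed (+1)  1833: Fri (+2)  1834: Sat (+1) ✓
  1835: Sun (+1)  1836: Mon (+1)  1837: Wed (+2)  1838: Thu (+1)  … (37 more years) …
  1876: Tue (+1)  1877: Thu (+2)  1878: Fri (+1)  1879: Sat (+1) ✓  1880: Sun (+1)
  1881: Tue (+2)  1882: Wed (+1)  1883: Thu (+1)  1884: Fri (+1)  1885: Sun (+2)
  1886: Mon (+1)  1887: Tue (+1)  1888: Wed (+1)  1889: Fri (+2)
Saturday years: 1834, 1840, 1845, 1851, 1862, 1868, 1873, 1879 — 8 in total.

8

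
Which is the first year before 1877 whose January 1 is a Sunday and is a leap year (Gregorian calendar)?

Jan 1 advances by 2 weekdays after a leap year and by 1 after a common year.
1877: Jan 1 is Monday.
1876: Saturday (leap)
1875: Friday
1874: Thursday
1873: Wednesday
1872: Monday (leap)
1871: Sunday
1870: Saturday
1869: Friday
1868: Wednesday (leap)
1867: Tuesday
1866: Monday
1865: Sunday
1864: Friday (leap)
1863: Thursday
1862: Wednesday
1861: Tuesday
1860: Sunday (leap)
1860 begins on a Sunday and is a leap year.

1860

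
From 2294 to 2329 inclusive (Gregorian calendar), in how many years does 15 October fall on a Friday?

Track 15 October's weekday year by year (advancing +1, or +2 across a Feb 29):
  2294: Mon  2295: Tue (+1)  2296: Thu (+2)  2297: Fri (+1) ✓  2298: Sat (+1)
  2299: Sun (+1)  2300: Mon (+1)  2301: Tue (+1)  2302: Wed (+1)  2303: Thu (+1)
  2304: Sat (+2)  2305: Sun (+1)  2306: Mon (+1)  2307: Tue (+1)  … (8 more years) …
  2316: Sun (+2)  2317: Mon (+1)  2318: Tue (+1)  2319: Wed (+1)  2320: Fri (+2) ✓
  2321: Sat (+1)  2322: Sun (+1)  2323: Mon (+1)  2324: Wed (+2)  2325: Thu (+1)
  2326: Fri (+1) ✓  2327: Sat (+1)  2328: Mon (+2)  2329: Tue (+1)
Friday years: 2297, 2309, 2315, 2320, 2326 — 5 in total.

5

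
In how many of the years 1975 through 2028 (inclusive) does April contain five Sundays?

April has 30 days; it has five Sundays when Sunday falls among the first (month-length − 28) days — i.e. when April 1 is one of Sunday/Saturday.
April 1 by year: 1975:Tue 1976:Thu 1977:Fri 1978:Sat✓ 1979:Sun✓ 1980:Tue 1981:Wed 1982:Thu 1983:Fri 1984:Sun✓ 1985:Mon 1986:Tue 1987:Wed 1988:Fri 1989:Sat✓ …(24 more)… 2014:Tue 2015:Wed 2016:Fri 2017:Sat✓ 2018:Sun✓ 2019:Mon 2020:Wed 2021:Thu 2022:Fri 2023:Sat✓ 2024:Mon 2025:Tue 2026:Wed 2027:Thu 2028:Sat✓
Years with five Sundays: 1978, 1979, 1984, 1989, 1990, 1995, 2000, 2001, 2006, 2007, 2012, 2017, 2018, 2023, 2028 → 15.

15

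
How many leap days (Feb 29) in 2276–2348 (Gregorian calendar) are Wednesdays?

Leap years in 2276–2348: 18 of them.
Feb 29 weekday advances by 5 (mod 7) from one leap year to the next four years later (or differs when a century non-leap intervenes).
Leap-day weekdays: 2276:Tue 2280:Sun 2284:Fri 2288:Wed✓ 2292:Mon 2296:Sat 2304:Mon 2308:Sat 2312:Thu 2316:Tue 2320:Sun 2324:Fri 2328:Wed✓ 2332:Mon 2336:Sat 2340:Thu 2344:Tue 2348:Sun
Wednesday: 2288, 2328 → 2.

2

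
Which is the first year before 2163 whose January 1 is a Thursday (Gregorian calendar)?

2161

Jan 1 advances by 2 weekdays after a leap year and by 1 after a common year.
2163: Jan 1 is Saturday.
2162: Friday
2161: Thursday
2161 begins on a Thursday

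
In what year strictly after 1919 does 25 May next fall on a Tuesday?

1920

From one year to the next, a fixed date's weekday advances by 1, or by 2 when a Feb 29 lies between the two dates.
1919: May 25 is Sunday.
1920: Tuesday (+2)
25 May falls on a Tuesday in 1920.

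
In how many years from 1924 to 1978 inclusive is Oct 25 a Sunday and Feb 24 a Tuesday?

6

Check each year's weekday for Oct 25 and Feb 24:
  1924: Sat/Sun  1925: Sun/Tue ✓  1926: Mon/Wed  1927: Tue/Thu  1928: Thu/Fri  1929: Fri/Sun  1930: Sat/Mon  1931: Sun/Tue ✓  1932: Tue/Wed  1933: Wed/Fri  1934: Thu/Sat  1935: Fri/Sun  1936: Sun/Mon  1937: Mon/Wed  …(27 more)…  1965: Mon/Wed  1966: Tue/Thu  1967: Wed/Fri  1968: Fri/Sat  1969: Sat/Mon  1970: Sun/Tue ✓  1971: Mon/Wed  1972: Wed/Thu  1973: Thu/Sat  1974: Fri/Sun  1975: Sat/Mon  1976: Mon/Tue  1977: Tue/Thu  1978: Wed/Fri
Both conditions hold in: 1925, 1931, 1942, 1953, 1959, 1970 — 6.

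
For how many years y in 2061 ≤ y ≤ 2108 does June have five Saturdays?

June has 30 days; it has five Saturdays when Saturday falls among the first (month-length − 28) days — i.e. when June 1 is one of Saturday/Friday.
June 1 by year: 2061:Wed 2062:Thu 2063:Fri✓ 2064:Sun 2065:Mon 2066:Tue 2067:Wed 2068:Fri✓ 2069:Sat✓ 2070:Sun 2071:Mon 2072:Wed 2073:Thu 2074:Fri✓ 2075:Sat✓ …(18 more)… 2094:Tue 2095:Wed 2096:Fri✓ 2097:Sat✓ 2098:Sun 2099:Mon 2100:Tue 2101:Wed 2102:Thu 2103:Fri✓ 2104:Sun 2105:Mon 2106:Tue 2107:Wed 2108:Fri✓
Years with five Saturdays: 2063, 2068, 2069, 2074, 2075, 2080, 2085, 2086, 2091, 2096, 2097, 2103, 2108 → 13.

13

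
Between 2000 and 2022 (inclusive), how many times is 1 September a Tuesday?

Track 1 September's weekday year by year (advancing +1, or +2 across a Feb 29):
  2000: Fri  2001: Sat (+1)  2002: Sun (+1)  2003: Mon (+1)  2004: Wed (+2)
  2005: Thu (+1)  2006: Fri (+1)  2007: Sat (+1)  2008: Mon (+2)  2009: Tue (+1) ✓
  2010: Wed (+1)  2011: Thu (+1)  2012: Sat (+2)  2013: Sun (+1)  2014: Mon (+1)
  2015: Tue (+1) ✓  2016: Thu (+2)  2017: Fri (+1)  2018: Sat (+1)  2019: Sun (+1)
  2020: Tue (+2) ✓  2021: Wed (+1)  2022: Thu (+1)
Tuesday years: 2009, 2015, 2020 — 3 in total.

3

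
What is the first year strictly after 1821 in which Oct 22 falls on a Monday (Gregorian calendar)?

1827

From one year to the next, a fixed date's weekday advances by 1, or by 2 when a Feb 29 lies between the two dates.
1821: October 22 is Monday.
1822: Tuesday (+1)
1823: Wednesday (+1)
1824: Friday (+2)
1825: Saturday (+1)
1826: Sunday (+1)
1827: Monday (+1)
Oct 22 falls on a Monday in 1827.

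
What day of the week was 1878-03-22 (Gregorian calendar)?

January 1, 1878 is a Tuesday.
March 22 is day 81 of the year, i.e. 80 days after Jan 1.
80 mod 7 = 3, so advance 3 weekdays from Tuesday: Friday.

Friday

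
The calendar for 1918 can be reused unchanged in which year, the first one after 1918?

1929

Two years share a calendar iff Jan 1 falls on the same weekday and both are leap or both are common. 1918: Jan 1 is Tuesday, common year.
1919: Jan 1 Wednesday, common
1920: Jan 1 Thursday, leap
1921: Jan 1 Saturday, common
1922: Jan 1 Sunday, common
1923: Jan 1 Monday, common
1924: Jan 1 Tuesday, leap
1925: Jan 1 Thursday, common
1926: Jan 1 Friday, common
1927: Jan 1 Saturday, common
1928: Jan 1 Sunday, leap
1929: Jan 1 Tuesday, common
1929 matches on both conditions.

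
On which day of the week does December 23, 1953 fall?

Wednesday

January 1, 1953 is a Thursday.
December 23 is day 357 of the year, i.e. 356 days after Jan 1.
356 mod 7 = 6, so advance 6 weekdays from Thursday: Wednesday.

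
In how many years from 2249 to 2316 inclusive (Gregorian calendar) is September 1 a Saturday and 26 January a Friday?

8

Check each year's weekday for September 1 and 26 January:
  2249: Sat/Fri ✓  2250: Sun/Sat  2251: Mon/Sun  2252: Wed/Mon  2253: Thu/Wed  2254: Fri/Thu  2255: Sat/Fri ✓  2256: Mon/Sat  2257: Tue/Mon  2258: Wed/Tue  2259: Thu/Wed  2260: Sat/Thu  2261: Sun/Sat  2262: Mon/Sun  …(40 more)…  2303: Tue/Mon  2304: Thu/Tue  2305: Fri/Thu  2306: Sat/Fri ✓  2307: Sun/Sat  2308: Tue/Sun  2309: Wed/Tue  2310: Thu/Wed  2311: Fri/Thu  2312: Sun/Fri  2313: Mon/Sun  2314: Tue/Mon  2315: Wed/Tue  2316: Fri/Wed
Both conditions hold in: 2249, 2255, 2266, 2277, 2283, 2294, 2300, 2306 — 8.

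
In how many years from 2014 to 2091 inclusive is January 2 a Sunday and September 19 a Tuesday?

Check each year's weekday for January 2 and September 19:
  2014: Thu/Fri  2015: Fri/Sat  2016: Sat/Mon  2017: Mon/Tue  2018: Tue/Wed  2019: Wed/Thu  2020: Thu/Sat  2021: Sat/Sun  2022: Sun/Mon  2023: Mon/Tue  2024: Tue/Thu  2025: Thu/Fri  2026: Fri/Sat  2027: Sat/Sun  …(50 more)…  2078: Sun/Mon  2079: Mon/Tue  2080: Tue/Thu  2081: Thu/Fri  2082: Fri/Sat  2083: Sat/Sun  2084: Sun/Tue ✓  2085: Tue/Wed  2086: Wed/Thu  2087: Thu/Fri  2088: Fri/Sun  2089: Sun/Mon  2090: Mon/Tue  2091: Tue/Wed
Both conditions hold in: 2028, 2056, 2084 — 3.

3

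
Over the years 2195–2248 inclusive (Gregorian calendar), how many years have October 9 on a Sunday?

8

Track October 9's weekday year by year (advancing +1, or +2 across a Feb 29):
  2195: Fri  2196: Sun (+2) ✓  2197: Mon (+1)  2198: Tue (+1)  2199: Wed (+1)
  2200: Thu (+1)  2201: Fri (+1)  2202: Sat (+1)  2203: Sun (+1) ✓  2204: Tue (+2)
  2205: Wed (+1)  2206: Thu (+1)  2207: Fri (+1)  2208: Sun (+2) ✓  … (26 more years) …
  2235: Fri (+1)  2236: Sun (+2) ✓  2237: Mon (+1)  2238: Tue (+1)  2239: Wed (+1)
  2240: Fri (+2)  2241: Sat (+1)  2242: Sun (+1) ✓  2243: Mon (+1)  2244: Wed (+2)
  2245: Thu (+1)  2246: Fri (+1)  2247: Sat (+1)  2248: Mon (+2)
Sunday years: 2196, 2203, 2208, 2214, 2225, 2231, 2236, 2242 — 8 in total.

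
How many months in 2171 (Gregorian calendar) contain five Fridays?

A month of length L has five Fridays iff its first Friday is on day ≤ L−28 (so day 1–3 in a 31-day month, 1–2 in a 30-day month, day 1 in a leap February).
Checking each month of 2171: Jan starts Tue (31d); Feb starts Fri (28d); Mar starts Fri (31d) ✓; Apr starts Mon (30d); May starts Wed (31d) ✓; Jun starts Sat (30d); Jul starts Mon (31d); Aug starts Thu (31d) ✓; Sep starts Sun (30d); Oct starts Tue (31d); Nov starts Fri (30d) ✓; Dec starts Sun (31d).
Five-Friday months: March, May, August, November → 4.

4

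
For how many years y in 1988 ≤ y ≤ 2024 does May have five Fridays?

May has 31 days; it has five Fridays when Friday falls among the first (month-length − 28) days — i.e. when May 1 is one of Friday/Thursday/Wednesday.
May 1 by year: 1988:Sun 1989:Mon 1990:Tue 1991:Wed✓ 1992:Fri✓ 1993:Sat 1994:Sun 1995:Mon 1996:Wed✓ 1997:Thu✓ 1998:Fri✓ 1999:Sat 2000:Mon 2001:Tue 2002:Wed✓ …(7 more)… 2010:Sat 2011:Sun 2012:Tue 2013:Wed✓ 2014:Thu✓ 2015:Fri✓ 2016:Sun 2017:Mon 2018:Tue 2019:Wed✓ 2020:Fri✓ 2021:Sat 2022:Sun 2023:Mon 2024:Wed✓
Years with five Fridays: 1991, 1992, 1996, 1997, 1998, 2002, 2003, 2008, 2009, 2013, 2014, 2015, 2019, 2020, 2024 → 15.

15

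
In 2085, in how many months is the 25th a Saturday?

1

Check the 25th of each month of 2085: Jan 25: Thu, Feb 25: Sun, Mar 25: Sun, Apr 25: Wed, May 25: Fri, Jun 25: Mon, Jul 25: Wed, Aug 25: Sat, Sep 25: Tue, Oct 25: Thu, Nov 25: Sun, Dec 25: Tue.
Saturday occurs in August — 1 month.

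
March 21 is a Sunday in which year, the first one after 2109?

2117

From one year to the next, a fixed date's weekday advances by 1, or by 2 when a Feb 29 lies between the two dates.
2109: March 21 is Thursday.
2110: Friday (+1)
2111: Saturday (+1)
2112: Monday (+2)
2113: Tuesday (+1)
2114: Wednesday (+1)
2115: Thursday (+1)
2116: Saturday (+2)
2117: Sunday (+1)
March 21 falls on a Sunday in 2117.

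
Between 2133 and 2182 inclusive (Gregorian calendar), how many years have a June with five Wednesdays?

June has 30 days; it has five Wednesdays when Wednesday falls among the first (month-length − 28) days — i.e. when June 1 is one of Wednesday/Tuesday.
June 1 by year: 2133:Mon 2134:Tue✓ 2135:Wed✓ 2136:Fri 2137:Sat 2138:Sun 2139:Mon 2140:Wed✓ 2141:Thu 2142:Fri 2143:Sat 2144:Mon 2145:Tue✓ 2146:Wed✓ 2147:Thu …(20 more)… 2168:Wed✓ 2169:Thu 2170:Fri 2171:Sat 2172:Mon 2173:Tue✓ 2174:Wed✓ 2175:Thu 2176:Sat 2177:Sun 2178:Mon 2179:Tue✓ 2180:Thu 2181:Fri 2182:Sat
Years with five Wednesdays: 2134, 2135, 2140, 2145, 2146, 2151, 2156, 2157, 2162, 2163, 2168, 2173, 2174, 2179 → 14.

14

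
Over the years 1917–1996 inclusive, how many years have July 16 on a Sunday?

Track July 16's weekday year by year (advancing +1, or +2 across a Feb 29):
  1917: Mon  1918: Tue (+1)  1919: Wed (+1)  1920: Fri (+2)  1921: Sat (+1)
  1922: Sun (+1) ✓  1923: Mon (+1)  1924: Wed (+2)  1925: Thu (+1)  1926: Fri (+1)
  1927: Sat (+1)  1928: Mon (+2)  1929: Tue (+1)  1930: Wed (+1)  … (52 more years) …
  1983: Sat (+1)  1984: Mon (+2)  1985: Tue (+1)  1986: Wed (+1)  1987: Thu (+1)
  1988: Sat (+2)  1989: Sun (+1) ✓  1990: Mon (+1)  1991: Tue (+1)  1992: Thu (+2)
  1993: Fri (+1)  1994: Sat (+1)  1995: Sun (+1) ✓  1996: Tue (+2)
Sunday years: 1922, 1933, 1939, 1944, 1950, 1961, 1967, 1972, 1978, 1989, 1995 — 11 in total.

11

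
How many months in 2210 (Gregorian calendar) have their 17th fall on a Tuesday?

Check the 17th of each month of 2210: Jan 17: Wed, Feb 17: Sat, Mar 17: Sat, Apr 17: Tue, May 17: Thu, Jun 17: Sun, Jul 17: Tue, Aug 17: Fri, Sep 17: Mon, Oct 17: Wed, Nov 17: Sat, Dec 17: Mon.
Tuesday occurs in April, July — 2 months.

2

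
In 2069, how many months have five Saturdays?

4

A month of length L has five Saturdays iff its first Saturday is on day ≤ L−28 (so day 1–3 in a 31-day month, 1–2 in a 30-day month, day 1 in a leap February).
Checking each month of 2069: Jan starts Tue (31d); Feb starts Fri (28d); Mar starts Fri (31d) ✓; Apr starts Mon (30d); May starts Wed (31d); Jun starts Sat (30d) ✓; Jul starts Mon (31d); Aug starts Thu (31d) ✓; Sep starts Sun (30d); Oct starts Tue (31d); Nov starts Fri (30d) ✓; Dec starts Sun (31d).
Five-Saturday months: March, June, August, November → 4.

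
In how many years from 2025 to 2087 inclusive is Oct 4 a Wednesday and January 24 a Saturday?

Check each year's weekday for Oct 4 and January 24:
  2025: Sat/Fri  2026: Sun/Sat  2027: Mon/Sun  2028: Wed/Mon  2029: Thu/Wed  2030: Fri/Thu  2031: Sat/Fri  2032: Mon/Sat  2033: Tue/Mon  2034: Wed/Tue  2035: Thu/Wed  2036: Sat/Thu  2037: Sun/Sat  2038: Mon/Sun  …(35 more)…  2074: Thu/Wed  2075: Fri/Thu  2076: Sun/Fri  2077: Mon/Sun  2078: Tue/Mon  2079: Wed/Tue  2080: Fri/Wed  2081: Sat/Fri  2082: Sun/Sat  2083: Mon/Sun  2084: Wed/Mon  2085: Thu/Wed  2086: Fri/Thu  2087: Sat/Fri
Both conditions hold in: no year — 0.

0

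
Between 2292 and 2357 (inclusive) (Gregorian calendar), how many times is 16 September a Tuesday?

8

Track 16 September's weekday year by year (advancing +1, or +2 across a Feb 29):
  2292: Fri  2293: Sat (+1)  2294: Sun (+1)  2295: Mon (+1)  2296: Wed (+2)
  2297: Thu (+1)  2298: Fri (+1)  2299: Sat (+1)  2300: Sun (+1)  2301: Mon (+1)
  2302: Tue (+1) ✓  2303: Wed (+1)  2304: Fri (+2)  2305: Sat (+1)  … (38 more years) …
  2344: Sat (+2)  2345: Sun (+1)  2346: Mon (+1)  2347: Tue (+1) ✓  2348: Thu (+2)
  2349: Fri (+1)  2350: Sat (+1)  2351: Sun (+1)  2352: Tue (+2) ✓  2353: Wed (+1)
  2354: Thu (+1)  2355: Fri (+1)  2356: Sun (+2)  2357: Mon (+1)
Tuesday years: 2302, 2313, 2319, 2324, 2330, 2341, 2347, 2352 — 8 in total.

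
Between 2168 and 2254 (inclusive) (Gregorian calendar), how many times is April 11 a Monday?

Track April 11's weekday year by year (advancing +1, or +2 across a Feb 29):
  2168: Mon ✓  2169: Tue (+1)  2170: Wed (+1)  2171: Thu (+1)  2172: Sat (+2)
  2173: Sun (+1)  2174: Mon (+1) ✓  2175: Tue (+1)  2176: Thu (+2)  2177: Fri (+1)
  2178: Sat (+1)  2179: Sun (+1)  2180: Tue (+2)  2181: Wed (+1)  … (59 more years) …
  2241: Sun (+1)  2242: Mon (+1) ✓  2243: Tue (+1)  2244: Thu (+2)  2245: Fri (+1)
  2246: Sat (+1)  2247: Sun (+1)  2248: Tue (+2)  2249: Wed (+1)  2250: Thu (+1)
  2251: Fri (+1)  2252: Sun (+2)  2253: Mon (+1) ✓  2254: Tue (+1)
Monday years: 2168, 2174, 2185, 2191, 2196, 2203, 2208, 2214, 2225, 2231, 2236, 2242, 2253 — 13 in total.

13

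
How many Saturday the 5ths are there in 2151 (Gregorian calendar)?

1

Check the 5th of each month of 2151: Jan 5: Tue, Feb 5: Fri, Mar 5: Fri, Apr 5: Mon, May 5: Wed, Jun 5: Sat, Jul 5: Mon, Aug 5: Thu, Sep 5: Sun, Oct 5: Tue, Nov 5: Fri, Dec 5: Sun.
Saturday occurs in June — 1 month.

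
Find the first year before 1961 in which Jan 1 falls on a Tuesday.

1957

Jan 1 advances by 2 weekdays after a leap year and by 1 after a common year.
1961: Jan 1 is Sunday.
1960: Friday (leap)
1959: Thursday
1958: Wednesday
1957: Tuesday
1957 begins on a Tuesday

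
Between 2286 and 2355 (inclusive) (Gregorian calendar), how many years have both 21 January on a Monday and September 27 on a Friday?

Check each year's weekday for 21 January and September 27:
  2286: Thu/Mon  2287: Fri/Tue  2288: Sat/Thu  2289: Mon/Fri ✓  2290: Tue/Sat  2291: Wed/Sun  2292: Thu/Tue  2293: Sat/Wed  2294: Sun/Thu  2295: Mon/Fri ✓  2296: Tue/Sun  2297: Thu/Mon  2298: Fri/Tue  2299: Sat/Wed  …(42 more)…  2342: Wed/Sun  2343: Thu/Mon  2344: Fri/Wed  2345: Sun/Thu  2346: Mon/Fri ✓  2347: Tue/Sat  2348: Wed/Mon  2349: Fri/Tue  2350: Sat/Wed  2351: Sun/Thu  2352: Mon/Sat  2353: Wed/Sun  2354: Thu/Mon  2355: Fri/Tue
Both conditions hold in: 2289, 2295, 2301, 2307, 2318, 2329, 2335, 2346 — 8.

8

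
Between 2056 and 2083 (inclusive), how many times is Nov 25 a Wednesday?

Track Nov 25's weekday year by year (advancing +1, or +2 across a Feb 29):
  2056: Sat  2057: Sun (+1)  2058: Mon (+1)  2059: Tue (+1)  2060: Thu (+2)
  2061: Fri (+1)  2062: Sat (+1)  2063: Sun (+1)  2064: Tue (+2)  2065: Wed (+1) ✓
  2066: Thu (+1)  2067: Fri (+1)  2068: Sun (+2)  2069: Mon (+1)  2070: Tue (+1)
  2071: Wed (+1) ✓  2072: Fri (+2)  2073: Sat (+1)  2074: Sun (+1)  2075: Mon (+1)
  2076: Wed (+2) ✓  2077: Thu (+1)  2078: Fri (+1)  2079: Sat (+1)  2080: Mon (+2)
  2081: Tue (+1)  2082: Wed (+1) ✓  2083: Thu (+1)
Wednesday years: 2065, 2071, 2076, 2082 — 4 in total.

4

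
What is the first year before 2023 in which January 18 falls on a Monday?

From one year to the next, a fixed date's weekday advances by 1, or by 2 when a Feb 29 lies between the two dates.
2023: January 18 is Wednesday.
2022: Tuesday (−1)
2021: Monday (−1)
January 18 falls on a Monday in 2021.

2021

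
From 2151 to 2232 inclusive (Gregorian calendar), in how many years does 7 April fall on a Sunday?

Track 7 April's weekday year by year (advancing +1, or +2 across a Feb 29):
  2151: Wed  2152: Fri (+2)  2153: Sat (+1)  2154: Sun (+1) ✓  2155: Mon (+1)
  2156: Wed (+2)  2157: Thu (+1)  2158: Fri (+1)  2159: Sat (+1)  2160: Mon (+2)
  2161: Tue (+1)  2162: Wed (+1)  2163: Thu (+1)  2164: Sat (+2)  … (54 more years) …
  2219: Wed (+1)  2220: Fri (+2)  2221: Sat (+1)  2222: Sun (+1) ✓  2223: Mon (+1)
  2224: Wed (+2)  2225: Thu (+1)  2226: Fri (+1)  2227: Sat (+1)  2228: Mon (+2)
  2229: Tue (+1)  2230: Wed (+1)  2231: Thu (+1)  2232: Sat (+2)
Sunday years: 2154, 2165, 2171, 2176, 2182, 2193, 2199, 2205, 2211, 2216, 2222 — 11 in total.

11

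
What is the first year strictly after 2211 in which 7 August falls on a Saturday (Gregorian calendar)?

2213

From one year to the next, a fixed date's weekday advances by 1, or by 2 when a Feb 29 lies between the two dates.
2211: August 7 is Wednesday.
2212: Friday (+2)
2213: Saturday (+1)
7 August falls on a Saturday in 2213.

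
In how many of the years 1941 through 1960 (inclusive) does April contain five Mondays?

5

April has 30 days; it has five Mondays when Monday falls among the first (month-length − 28) days — i.e. when April 1 is one of Monday/Sunday.
April 1 by year: 1941:Tue 1942:Wed 1943:Thu 1944:Sat 1945:Sun✓ 1946:Mon✓ 1947:Tue 1948:Thu 1949:Fri 1950:Sat 1951:Sun✓ 1952:Tue 1953:Wed 1954:Thu 1955:Fri 1956:Sun✓ 1957:Mon✓ 1958:Tue 1959:Wed 1960:Fri
Years with five Mondays: 1945, 1946, 1951, 1956, 1957 → 5.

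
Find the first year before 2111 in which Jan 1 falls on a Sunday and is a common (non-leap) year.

Jan 1 advances by 2 weekdays after a leap year and by 1 after a common year.
2111: Jan 1 is Thursday.
2110: Wednesday
2109: Tuesday
2108: Sunday (leap)
2107: Saturday
2106: Friday
2105: Thursday
2104: Tuesday (leap)
2103: Monday
2102: Sunday
2102 begins on a Sunday and is a common year.

2102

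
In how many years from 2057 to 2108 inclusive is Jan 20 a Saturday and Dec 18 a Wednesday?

1

Check each year's weekday for Jan 20 and Dec 18:
  2057: Sat/Tue  2058: Sun/Wed  2059: Mon/Thu  2060: Tue/Sat  2061: Thu/Sun  2062: Fri/Mon  2063: Sat/Tue  2064: Sun/Thu  2065: Tue/Fri  2066: Wed/Sat  2067: Thu/Sun  2068: Fri/Tue  2069: Sun/Wed  2070: Mon/Thu  …(24 more)…  2095: Thu/Sun  2096: Fri/Tue  2097: Sun/Wed  2098: Mon/Thu  2099: Tue/Fri  2100: Wed/Sat  2101: Thu/Sun  2102: Fri/Mon  2103: Sat/Tue  2104: Sun/Thu  2105: Tue/Fri  2106: Wed/Sat  2107: Thu/Sun  2108: Fri/Tue
Both conditions hold in: 2080 — 1.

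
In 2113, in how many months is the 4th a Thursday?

1

Check the 4th of each month of 2113: Jan 4: Wed, Feb 4: Sat, Mar 4: Sat, Apr 4: Tue, May 4: Thu, Jun 4: Sun, Jul 4: Tue, Aug 4: Fri, Sep 4: Mon, Oct 4: Wed, Nov 4: Sat, Dec 4: Mon.
Thursday occurs in May — 1 month.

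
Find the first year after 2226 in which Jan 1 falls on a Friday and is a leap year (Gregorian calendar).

Jan 1 advances by 2 weekdays after a leap year and by 1 after a common year.
2226: Jan 1 is Sunday.
2227: Monday
2228: Tuesday (leap)
2229: Thursday
2230: Friday
2231: Saturday
2232: Sunday (leap)
2233: Tuesday
2234: Wednesday
2235: Thursday
2236: Friday (leap)
2236 begins on a Friday and is a leap year.

2236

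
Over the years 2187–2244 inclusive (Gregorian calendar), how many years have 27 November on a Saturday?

7

Track 27 November's weekday year by year (advancing +1, or +2 across a Feb 29):
  2187: Tue  2188: Thu (+2)  2189: Fri (+1)  2190: Sat (+1) ✓  2191: Sun (+1)
  2192: Tue (+2)  2193: Wed (+1)  2194: Thu (+1)  2195: Fri (+1)  2196: Sun (+2)
  2197: Mon (+1)  2198: Tue (+1)  2199: Wed (+1)  2200: Thu (+1)  … (30 more years) …
  2231: Sun (+1)  2232: Tue (+2)  2233: Wed (+1)  2234: Thu (+1)  2235: Fri (+1)
  2236: Sun (+2)  2237: Mon (+1)  2238: Tue (+1)  2239: Wed (+1)  2240: Fri (+2)
  2241: Sat (+1) ✓  2242: Sun (+1)  2243: Mon (+1)  2244: Wed (+2)
Saturday years: 2190, 2202, 2213, 2219, 2224, 2230, 2241 — 7 in total.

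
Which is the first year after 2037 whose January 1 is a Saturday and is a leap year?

2056

Jan 1 advances by 2 weekdays after a leap year and by 1 after a common year.
2037: Jan 1 is Thursday.
2038: Friday
2039: Saturday
2040: Sunday (leap)
2041: Tuesday
2042: Wednesday
2043: Thursday
2044: Friday (leap)
2045: Sunday
2046: Monday
2047: Tuesday
2048: Wednesday (leap)
2049: Friday
2050: Saturday
2051: Sunday
2052: Monday (leap)
2053: Wednesday
2054: Thursday
2055: Friday
2056: Saturday (leap)
2056 begins on a Saturday and is a leap year.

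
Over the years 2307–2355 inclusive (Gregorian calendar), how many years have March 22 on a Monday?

Track March 22's weekday year by year (advancing +1, or +2 across a Feb 29):
  2307: Fri  2308: Sun (+2)  2309: Mon (+1) ✓  2310: Tue (+1)  2311: Wed (+1)
  2312: Fri (+2)  2313: Sat (+1)  2314: Sun (+1)  2315: Mon (+1) ✓  2316: Wed (+2)
  2317: Thu (+1)  2318: Fri (+1)  2319: Sat (+1)  2320: Mon (+2) ✓  … (21 more years) …
  2342: Sun (+1)  2343: Mon (+1) ✓  2344: Wed (+2)  2345: Thu (+1)  2346: Fri (+1)
  2347: Sat (+1)  2348: Mon (+2) ✓  2349: Tue (+1)  2350: Wed (+1)  2351: Thu (+1)
  2352: Sat (+2)  2353: Sun (+1)  2354: Mon (+1) ✓  2355: Tue (+1)
Monday years: 2309, 2315, 2320, 2326, 2337, 2343, 2348, 2354 — 8 in total.

8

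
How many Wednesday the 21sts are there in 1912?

Check the 21st of each month of 1912: Jan 21: Sun, Feb 21: Wed, Mar 21: Thu, Apr 21: Sun, May 21: Tue, Jun 21: Fri, Jul 21: Sun, Aug 21: Wed, Sep 21: Sat, Oct 21: Mon, Nov 21: Thu, Dec 21: Sat.
Wednesday occurs in February, August — 2 months.

2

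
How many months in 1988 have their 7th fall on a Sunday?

Check the 7th of each month of 1988: Jan 7: Thu, Feb 7: Sun, Mar 7: Mon, Apr 7: Thu, May 7: Sat, Jun 7: Tue, Jul 7: Thu, Aug 7: Sun, Sep 7: Wed, Oct 7: Fri, Nov 7: Mon, Dec 7: Wed.
Sunday occurs in February, August — 2 months.

2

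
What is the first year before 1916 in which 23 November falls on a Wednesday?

From one year to the next, a fixed date's weekday advances by 1, or by 2 when a Feb 29 lies between the two dates.
1916: November 23 is Thursday.
1915: Tuesday (−2)
1914: Monday (−1)
1913: Sunday (−1)
1912: Saturday (−1)
1911: Thursday (−2)
1910: Wednesday (−1)
23 November falls on a Wednesday in 1910.

1910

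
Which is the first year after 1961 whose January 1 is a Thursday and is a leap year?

Jan 1 advances by 2 weekdays after a leap year and by 1 after a common year.
1961: Jan 1 is Sunday.
1962: Monday
1963: Tuesday
1964: Wednesday (leap)
1965: Friday
1966: Saturday
1967: Sunday
1968: Monday (leap)
1969: Wednesday
1970: Thursday
1971: Friday
1972: Saturday (leap)
1973: Monday
1974: Tuesday
1975: Wednesday
1976: Thursday (leap)
1976 begins on a Thursday and is a leap year.

1976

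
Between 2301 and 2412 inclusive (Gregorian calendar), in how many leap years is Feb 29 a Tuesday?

Leap years in 2301–2412: 28 of them.
Feb 29 weekday advances by 5 (mod 7) from one leap year to the next four years later (or differs when a century non-leap intervenes).
Leap-day weekdays: 2304:Mon 2308:Sat 2312:Thu 2316:Tue✓ 2320:Sun 2324:Fri 2328:Wed 2332:Mon 2336:Sat 2340:Thu 2344:Tue✓ 2348:Sun 2352:Fri 2356:Wed 2360:Mon 2364:Sat 2368:Thu 2372:Tue✓ 2376:Sun 2380:Fri 2384:Wed 2388:Mon 2392:Sat 2396:Thu 2400:Tue✓ 2404:Sun 2408:Fri 2412:Wed
Tuesday: 2316, 2344, 2372, 2400 → 4.

4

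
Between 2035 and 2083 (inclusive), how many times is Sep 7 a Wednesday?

7

Track Sep 7's weekday year by year (advancing +1, or +2 across a Feb 29):
  2035: Fri  2036: Sun (+2)  2037: Mon (+1)  2038: Tue (+1)  2039: Wed (+1) ✓
  2040: Fri (+2)  2041: Sat (+1)  2042: Sun (+1)  2043: Mon (+1)  2044: Wed (+2) ✓
  2045: Thu (+1)  2046: Fri (+1)  2047: Sat (+1)  2048: Mon (+2)  … (21 more years) …
  2070: Sun (+1)  2071: Mon (+1)  2072: Wed (+2) ✓  2073: Thu (+1)  2074: Fri (+1)
  2075: Sat (+1)  2076: Mon (+2)  2077: Tue (+1)  2078: Wed (+1) ✓  2079: Thu (+1)
  2080: Sat (+2)  2081: Sun (+1)  2082: Mon (+1)  2083: Tue (+1)
Wednesday years: 2039, 2044, 2050, 2061, 2067, 2072, 2078 — 7 in total.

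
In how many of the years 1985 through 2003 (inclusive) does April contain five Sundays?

April has 30 days; it has five Sundays when Sunday falls among the first (month-length − 28) days — i.e. when April 1 is one of Sunday/Saturday.
April 1 by year: 1985:Mon 1986:Tue 1987:Wed 1988:Fri 1989:Sat✓ 1990:Sun✓ 1991:Mon 1992:Wed 1993:Thu 1994:Fri 1995:Sat✓ 1996:Mon 1997:Tue 1998:Wed 1999:Thu 2000:Sat✓ 2001:Sun✓ 2002:Mon 2003:Tue
Years with five Sundays: 1989, 1990, 1995, 2000, 2001 → 5.

5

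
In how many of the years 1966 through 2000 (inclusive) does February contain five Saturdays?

1

February has 28 days (29 in leap years); it has five Saturdays when Saturday falls among the first (month-length − 28) days — i.e. when February 1 is Saturday in a leap year (never in a common year).
February 1 by year: 1966:Tue 1967:Wed 1968:Thu 1969:Sat 1970:Sun 1971:Mon 1972:Tue 1973:Thu 1974:Fri 1975:Sat 1976:Sun 1977:Tue 1978:Wed 1979:Thu 1980:Fri …(5 more)… 1986:Sat 1987:Sun 1988:Mon 1989:Wed 1990:Thu 1991:Fri 1992:Sat✓ 1993:Mon 1994:Tue 1995:Wed 1996:Thu 1997:Sat 1998:Sun 1999:Mon 2000:Tue
Years with five Saturdays: 1992 → 1.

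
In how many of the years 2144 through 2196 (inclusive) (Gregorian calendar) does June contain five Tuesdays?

June has 30 days; it has five Tuesdays when Tuesday falls among the first (month-length − 28) days — i.e. when June 1 is one of Tuesday/Monday.
June 1 by year: 2144:Mon✓ 2145:Tue✓ 2146:Wed 2147:Thu 2148:Sat 2149:Sun 2150:Mon✓ 2151:Tue✓ 2152:Thu 2153:Fri 2154:Sat 2155:Sun 2156:Tue✓ 2157:Wed 2158:Thu …(23 more)… 2182:Sat 2183:Sun 2184:Tue✓ 2185:Wed 2186:Thu 2187:Fri 2188:Sun 2189:Mon✓ 2190:Tue✓ 2191:Wed 2192:Fri 2193:Sat 2194:Sun 2195:Mon✓ 2196:Wed
Years with five Tuesdays: 2144, 2145, 2150, 2151, 2156, 2161, 2162, 2167, 2172, 2173, 2178, 2179, 2184, 2189, 2190, 2195 → 16.

16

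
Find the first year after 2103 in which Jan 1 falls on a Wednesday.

Jan 1 advances by 2 weekdays after a leap year and by 1 after a common year.
2103: Jan 1 is Monday.
2104: Tuesday (leap)
2105: Thursday
2106: Friday
2107: Saturday
2108: Sunday (leap)
2109: Tuesday
2110: Wednesday
2110 begins on a Wednesday

2110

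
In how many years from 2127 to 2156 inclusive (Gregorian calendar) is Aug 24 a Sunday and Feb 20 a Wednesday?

Check each year's weekday for Aug 24 and Feb 20:
  2127: Sun/Thu  2128: Tue/Fri  2129: Wed/Sun  2130: Thu/Mon  2131: Fri/Tue  2132: Sun/Wed ✓  2133: Mon/Fri  2134: Tue/Sat  2135: Wed/Sun  2136: Fri/Mon  2137: Sat/Wed  2138: Sun/Thu  2139: Mon/Fri  2140: Wed/Sat  2141: Thu/Mon  2142: Fri/Tue  2143: Sat/Wed  2144: Mon/Thu  2145: Tue/Sat  2146: Wed/Sun  2147: Thu/Mon  2148: Sat/Tue  2149: Sun/Thu  2150: Mon/Fri  2151: Tue/Sat  2152: Thu/Sun  2153: Fri/Tue  2154: Sat/Wed  2155: Sun/Thu  2156: Tue/Fri
Both conditions hold in: 2132 — 1.

1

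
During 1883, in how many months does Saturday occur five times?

A month of length L has five Saturdays iff its first Saturday is on day ≤ L−28 (so day 1–3 in a 31-day month, 1–2 in a 30-day month, day 1 in a leap February).
Checking each month of 1883: Jan starts Mon (31d); Feb starts Thu (28d); Mar starts Thu (31d) ✓; Apr starts Sun (30d); May starts Tue (31d); Jun starts Fri (30d) ✓; Jul starts Sun (31d); Aug starts Wed (31d); Sep starts Sat (30d) ✓; Oct starts Mon (31d); Nov starts Thu (30d); Dec starts Sat (31d) ✓.
Five-Saturday months: March, June, September, December → 4.

4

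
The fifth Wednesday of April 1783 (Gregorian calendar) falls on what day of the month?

30

April 1, 1783 is a Tuesday, so the first Wednesday is the 2nd.
The fifth Wednesday is 2 + 28 = 30.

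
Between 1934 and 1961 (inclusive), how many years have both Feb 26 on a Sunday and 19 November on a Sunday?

Check each year's weekday for Feb 26 and 19 November:
  1934: Mon/Mon  1935: Tue/Tue  1936: Wed/Thu  1937: Fri/Fri  1938: Sat/Sat  1939: Sun/Sun ✓  1940: Mon/Tue  1941: Wed/Wed  1942: Thu/Thu  1943: Fri/Fri  1944: Sat/Sun  1945: Mon/Mon  1946: Tue/Tue  1947: Wed/Wed  1948: Thu/Fri  1949: Sat/Sat  1950: Sun/Sun ✓  1951: Mon/Mon  1952: Tue/Wed  1953: Thu/Thu  1954: Fri/Fri  1955: Sat/Sat  1956: Sun/Mon  1957: Tue/Tue  1958: Wed/Wed  1959: Thu/Thu  1960: Fri/Sat  1961: Sun/Sun ✓
Both conditions hold in: 1939, 1950, 1961 — 3.

3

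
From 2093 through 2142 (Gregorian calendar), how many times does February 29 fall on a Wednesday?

3

Leap years in 2093–2142: 11 of them.
Feb 29 weekday advances by 5 (mod 7) from one leap year to the next four years later (or differs when a century non-leap intervenes).
Leap-day weekdays: 2096:Wed✓ 2104:Fri 2108:Wed✓ 2112:Mon 2116:Sat 2120:Thu 2124:Tue 2128:Sun 2132:Fri 2136:Wed✓ 2140:Mon
Wednesday: 2096, 2108, 2136 → 3.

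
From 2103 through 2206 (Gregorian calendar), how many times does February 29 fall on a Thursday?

3

Leap years in 2103–2206: 25 of them.
Feb 29 weekday advances by 5 (mod 7) from one leap year to the next four years later (or differs when a century non-leap intervenes).
Leap-day weekdays: 2104:Fri 2108:Wed 2112:Mon 2116:Sat 2120:Thu✓ 2124:Tue 2128:Sun 2132:Fri 2136:Wed 2140:Mon 2144:Sat 2148:Thu✓ 2152:Tue 2156:Sun 2160:Fri 2164:Wed 2168:Mon 2172:Sat 2176:Thu✓ 2180:Tue 2184:Sun 2188:Fri 2192:Wed 2196:Mon 2204:Wed
Thursday: 2120, 2148, 2176 → 3.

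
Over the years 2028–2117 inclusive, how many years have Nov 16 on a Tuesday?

13

Track Nov 16's weekday year by year (advancing +1, or +2 across a Feb 29):
  2028: Thu  2029: Fri (+1)  2030: Sat (+1)  2031: Sun (+1)  2032: Tue (+2) ✓
  2033: Wed (+1)  2034: Thu (+1)  2035: Fri (+1)  2036: Sun (+2)  2037: Mon (+1)
  2038: Tue (+1) ✓  2039: Wed (+1)  2040: Fri (+2)  2041: Sat (+1)  … (62 more years) …
  2104: Sun (+2)  2105: Mon (+1)  2106: Tue (+1) ✓  2107: Wed (+1)  2108: Fri (+2)
  2109: Sat (+1)  2110: Sun (+1)  2111: Mon (+1)  2112: Wed (+2)  2113: Thu (+1)
  2114: Fri (+1)  2115: Sat (+1)  2116: Mon (+2)  2117: Tue (+1) ✓
Tuesday years: 2032, 2038, 2049, 2055, 2060, 2066, 2077, 2083, 2088, 2094, 2100, 2106, 2117 — 13 in total.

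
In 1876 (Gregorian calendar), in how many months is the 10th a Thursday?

2

Check the 10th of each month of 1876: Jan 10: Mon, Feb 10: Thu, Mar 10: Fri, Apr 10: Mon, May 10: Wed, Jun 10: Sat, Jul 10: Mon, Aug 10: Thu, Sep 10: Sun, Oct 10: Tue, Nov 10: Fri, Dec 10: Sun.
Thursday occurs in February, August — 2 months.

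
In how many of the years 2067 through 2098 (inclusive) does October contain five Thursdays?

October has 31 days; it has five Thursdays when Thursday falls among the first (month-length − 28) days — i.e. when October 1 is one of Thursday/Wednesday/Tuesday.
October 1 by year: 2067:Sat 2068:Mon 2069:Tue✓ 2070:Wed✓ 2071:Thu✓ 2072:Sat 2073:Sun 2074:Mon 2075:Tue✓ 2076:Thu✓ 2077:Fri 2078:Sat 2079:Sun 2080:Tue✓ 2081:Wed✓ 2082:Thu✓ 2083:Fri 2084:Sun 2085:Mon 2086:Tue✓ 2087:Wed✓ 2088:Fri 2089:Sat 2090:Sun 2091:Mon 2092:Wed✓ 2093:Thu✓ 2094:Fri 2095:Sat 2096:Mon 2097:Tue✓ 2098:Wed✓
Years with five Thursdays: 2069, 2070, 2071, 2075, 2076, 2080, 2081, 2082, 2086, 2087, 2092, 2093, 2097, 2098 → 14.

14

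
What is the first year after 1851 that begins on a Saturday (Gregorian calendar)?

1853

Jan 1 advances by 2 weekdays after a leap year and by 1 after a common year.
1851: Jan 1 is Wednesday.
1852: Thursday (leap)
1853: Saturday
1853 begins on a Saturday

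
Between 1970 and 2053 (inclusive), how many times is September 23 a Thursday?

Track September 23's weekday year by year (advancing +1, or +2 across a Feb 29):
  1970: Wed  1971: Thu (+1) ✓  1972: Sat (+2)  1973: Sun (+1)  1974: Mon (+1)
  1975: Tue (+1)  1976: Thu (+2) ✓  1977: Fri (+1)  1978: Sat (+1)  1979: Sun (+1)
  1980: Tue (+2)  1981: Wed (+1)  1982: Thu (+1) ✓  1983: Fri (+1)  … (56 more years) …
  2040: Sun (+2)  2041: Mon (+1)  2042: Tue (+1)  2043: Wed (+1)  2044: Fri (+2)
  2045: Sat (+1)  2046: Sun (+1)  2047: Mon (+1)  2048: Wed (+2)  2049: Thu (+1) ✓
  2050: Fri (+1)  2051: Sat (+1)  2052: Mon (+2)  2053: Tue (+1)
Thursday years: 1971, 1976, 1982, 1993, 1999, 2004, 2010, 2021, 2027, 2032, 2038, 2049 — 12 in total.

12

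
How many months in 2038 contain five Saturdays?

4

A month of length L has five Saturdays iff its first Saturday is on day ≤ L−28 (so day 1–3 in a 31-day month, 1–2 in a 30-day month, day 1 in a leap February).
Checking each month of 2038: Jan starts Fri (31d) ✓; Feb starts Mon (28d); Mar starts Mon (31d); Apr starts Thu (30d); May starts Sat (31d) ✓; Jun starts Tue (30d); Jul starts Thu (31d) ✓; Aug starts Sun (31d); Sep starts Wed (30d); Oct starts Fri (31d) ✓; Nov starts Mon (30d); Dec starts Wed (31d).
Five-Saturday months: January, May, July, October → 4.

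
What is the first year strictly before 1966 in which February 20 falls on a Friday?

1959

From one year to the next, a fixed date's weekday advances by 1, or by 2 when a Feb 29 lies between the two dates.
1966: February 20 is Sunday.
1965: Saturday (−1)
1964: Thursday (−2)
1963: Wednesday (−1)
1962: Tuesday (−1)
1961: Monday (−1)
1960: Saturday (−2)
1959: Friday (−1)
February 20 falls on a Friday in 1959.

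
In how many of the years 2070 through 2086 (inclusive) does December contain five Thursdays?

7

December has 31 days; it has five Thursdays when Thursday falls among the first (month-length − 28) days — i.e. when December 1 is one of Thursday/Wednesday/Tuesday.
December 1 by year: 2070:Mon 2071:Tue✓ 2072:Thu✓ 2073:Fri 2074:Sat 2075:Sun 2076:Tue✓ 2077:Wed✓ 2078:Thu✓ 2079:Fri 2080:Sun 2081:Mon 2082:Tue✓ 2083:Wed✓ 2084:Fri 2085:Sat 2086:Sun
Years with five Thursdays: 2071, 2072, 2076, 2077, 2078, 2082, 2083 → 7.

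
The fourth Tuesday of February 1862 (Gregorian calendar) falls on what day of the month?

25

February 1, 1862 is a Saturday, so the first Tuesday is the 4th.
The fourth Tuesday is 4 + 21 = 25.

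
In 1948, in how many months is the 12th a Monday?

Check the 12th of each month of 1948: Jan 12: Mon, Feb 12: Thu, Mar 12: Fri, Apr 12: Mon, May 12: Wed, Jun 12: Sat, Jul 12: Mon, Aug 12: Thu, Sep 12: Sun, Oct 12: Tue, Nov 12: Fri, Dec 12: Sun.
Monday occurs in January, April, July — 3 months.

3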